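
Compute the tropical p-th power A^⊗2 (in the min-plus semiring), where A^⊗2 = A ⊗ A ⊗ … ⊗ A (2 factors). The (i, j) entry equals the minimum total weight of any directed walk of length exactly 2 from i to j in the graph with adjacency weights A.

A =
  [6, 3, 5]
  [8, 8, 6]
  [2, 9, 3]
A^⊗2 =
  [7, 9, 8]
  [8, 11, 9]
  [5, 5, 6]

Each entry (A^⊗2)_ij equals the minimum over all length-2 walks i = v_0 → v_1 → … → v_2 = j of Σ_t A[v_t][v_{t+1}]. For example, for (i, j) = (0, 2) we minimise over 3 possible intermediate vertex sequences; the minimum is 8, attained along the walk 0 → 2 → 2.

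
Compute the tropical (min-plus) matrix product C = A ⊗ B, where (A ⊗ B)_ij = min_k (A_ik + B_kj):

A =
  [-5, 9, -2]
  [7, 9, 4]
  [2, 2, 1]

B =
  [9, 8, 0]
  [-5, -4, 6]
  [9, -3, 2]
A ⊗ B =
  [4, -5, -5]
  [4, 1, 6]
  [-3, -2, 2]

Apply the min-plus product entry-by-entry:
  C[0][0] = min over k of (A[0][0] + B[0][0] = -5 + 9 = 4, A[0][1] + B[1][0] = 9 + -5 = 4, A[0][2] + B[2][0] = -2 + 9 = 7) = 4 (attained at k = 0)
  C[0][1] = min over k of (A[0][0] + B[0][1] = -5 + 8 = 3, A[0][1] + B[1][1] = 9 + -4 = 5, A[0][2] + B[2][1] = -2 + -3 = -5) = -5 (attained at k = 2)
  C[0][2] = min over k of (A[0][0] + B[0][2] = -5 + 0 = -5, A[0][1] + B[1][2] = 9 + 6 = 15, A[0][2] + B[2][2] = -2 + 2 = 0) = -5 (attained at k = 0)
  C[1][0] = min over k of (A[1][0] + B[0][0] = 7 + 9 = 16, A[1][1] + B[1][0] = 9 + -5 = 4, A[1][2] + B[2][0] = 4 + 9 = 13) = 4 (attained at k = 1)
  C[1][1] = min over k of (A[1][0] + B[0][1] = 7 + 8 = 15, A[1][1] + B[1][1] = 9 + -4 = 5, A[1][2] + B[2][1] = 4 + -3 = 1) = 1 (attained at k = 2)
  C[1][2] = min over k of (A[1][0] + B[0][2] = 7 + 0 = 7, A[1][1] + B[1][2] = 9 + 6 = 15, A[1][2] + B[2][2] = 4 + 2 = 6) = 6 (attained at k = 2)
  C[2][0] = min over k of (A[2][0] + B[0][0] = 2 + 9 = 11, A[2][1] + B[1][0] = 2 + -5 = -3, A[2][2] + B[2][0] = 1 + 9 = 10) = -3 (attained at k = 1)
  C[2][1] = min over k of (A[2][0] + B[0][1] = 2 + 8 = 10, A[2][1] + B[1][1] = 2 + -4 = -2, A[2][2] + B[2][1] = 1 + -3 = -2) = -2 (attained at k = 1)
  C[2][2] = min over k of (A[2][0] + B[0][2] = 2 + 0 = 2, A[2][1] + B[1][2] = 2 + 6 = 8, A[2][2] + B[2][2] = 1 + 2 = 3) = 2 (attained at k = 0)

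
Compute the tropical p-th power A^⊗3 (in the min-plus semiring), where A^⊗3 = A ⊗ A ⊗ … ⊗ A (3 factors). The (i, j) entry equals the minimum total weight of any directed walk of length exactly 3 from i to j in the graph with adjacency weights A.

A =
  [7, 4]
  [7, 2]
A^⊗3 =
  [13, 8]
  [11, 6]

Each entry (A^⊗3)_ij equals the minimum over all length-3 walks i = v_0 → v_1 → … → v_3 = j of Σ_t A[v_t][v_{t+1}]. For example, for (i, j) = (0, 1) we minimise over 4 possible intermediate vertex sequences; the minimum is 8, attained along the walk 0 → 1 → 1 → 1.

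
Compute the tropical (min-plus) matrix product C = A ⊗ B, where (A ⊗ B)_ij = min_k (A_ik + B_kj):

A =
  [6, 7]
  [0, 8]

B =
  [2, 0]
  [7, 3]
A ⊗ B =
  [8, 6]
  [2, 0]

Apply the min-plus product entry-by-entry:
  C[0][0] = min over k of (A[0][0] + B[0][0] = 6 + 2 = 8, A[0][1] + B[1][0] = 7 + 7 = 14) = 8 (attained at k = 0)
  C[0][1] = min over k of (A[0][0] + B[0][1] = 6 + 0 = 6, A[0][1] + B[1][1] = 7 + 3 = 10) = 6 (attained at k = 0)
  C[1][0] = min over k of (A[1][0] + B[0][0] = 0 + 2 = 2, A[1][1] + B[1][0] = 8 + 7 = 15) = 2 (attained at k = 0)
  C[1][1] = min over k of (A[1][0] + B[0][1] = 0 + 0 = 0, A[1][1] + B[1][1] = 8 + 3 = 11) = 0 (attained at k = 0)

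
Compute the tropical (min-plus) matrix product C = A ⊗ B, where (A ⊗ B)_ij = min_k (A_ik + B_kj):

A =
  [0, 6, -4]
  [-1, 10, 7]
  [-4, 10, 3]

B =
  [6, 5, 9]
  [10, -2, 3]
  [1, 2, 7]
A ⊗ B =
  [-3, -2, 3]
  [5, 4, 8]
  [2, 1, 5]

Apply the min-plus product entry-by-entry:
  C[0][0] = min over k of (A[0][0] + B[0][0] = 0 + 6 = 6, A[0][1] + B[1][0] = 6 + 10 = 16, A[0][2] + B[2][0] = -4 + 1 = -3) = -3 (attained at k = 2)
  C[0][1] = min over k of (A[0][0] + B[0][1] = 0 + 5 = 5, A[0][1] + B[1][1] = 6 + -2 = 4, A[0][2] + B[2][1] = -4 + 2 = -2) = -2 (attained at k = 2)
  C[0][2] = min over k of (A[0][0] + B[0][2] = 0 + 9 = 9, A[0][1] + B[1][2] = 6 + 3 = 9, A[0][2] + B[2][2] = -4 + 7 = 3) = 3 (attained at k = 2)
  C[1][0] = min over k of (A[1][0] + B[0][0] = -1 + 6 = 5, A[1][1] + B[1][0] = 10 + 10 = 20, A[1][2] + B[2][0] = 7 + 1 = 8) = 5 (attained at k = 0)
  C[1][1] = min over k of (A[1][0] + B[0][1] = -1 + 5 = 4, A[1][1] + B[1][1] = 10 + -2 = 8, A[1][2] + B[2][1] = 7 + 2 = 9) = 4 (attained at k = 0)
  C[1][2] = min over k of (A[1][0] + B[0][2] = -1 + 9 = 8, A[1][1] + B[1][2] = 10 + 3 = 13, A[1][2] + B[2][2] = 7 + 7 = 14) = 8 (attained at k = 0)
  C[2][0] = min over k of (A[2][0] + B[0][0] = -4 + 6 = 2, A[2][1] + B[1][0] = 10 + 10 = 20, A[2][2] + B[2][0] = 3 + 1 = 4) = 2 (attained at k = 0)
  C[2][1] = min over k of (A[2][0] + B[0][1] = -4 + 5 = 1, A[2][1] + B[1][1] = 10 + -2 = 8, A[2][2] + B[2][1] = 3 + 2 = 5) = 1 (attained at k = 0)
  C[2][2] = min over k of (A[2][0] + B[0][2] = -4 + 9 = 5, A[2][1] + B[1][2] = 10 + 3 = 13, A[2][2] + B[2][2] = 3 + 7 = 10) = 5 (attained at k = 0)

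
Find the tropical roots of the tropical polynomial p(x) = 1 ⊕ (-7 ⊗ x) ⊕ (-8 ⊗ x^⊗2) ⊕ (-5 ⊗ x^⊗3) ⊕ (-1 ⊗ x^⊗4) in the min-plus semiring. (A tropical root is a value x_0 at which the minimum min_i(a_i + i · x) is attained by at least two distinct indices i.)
Roots: {-4, -3, 1, 8}

Each tropical root is a break point of the lower envelope of the lines y = a_i + i · x (there are 5 lines, with slopes 0, 1, ..., 4). Only the lines that attain the minimum somewhere contribute to roots; other lines are dominated. Here the surviving (envelope) indices are i = 4, i = 3, i = 2, i = 1, i = 0.
Intersections between consecutive envelope lines give the roots: for adjacent envelope indices i < j the intersection is x = (a_i − a_j) / (j − i). Reading off the sorted break points: {-4, -3, 1, 8}.
Verification: at each break x_0, at least two indices attain the minimum of min_i(a_i + i · x_0).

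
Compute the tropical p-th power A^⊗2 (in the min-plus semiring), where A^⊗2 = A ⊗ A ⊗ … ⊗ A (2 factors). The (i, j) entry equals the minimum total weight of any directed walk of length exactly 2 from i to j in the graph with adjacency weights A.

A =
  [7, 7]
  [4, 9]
A^⊗2 =
  [11, 14]
  [11, 11]

Each entry (A^⊗2)_ij equals the minimum over all length-2 walks i = v_0 → v_1 → … → v_2 = j of Σ_t A[v_t][v_{t+1}]. For example, for (i, j) = (0, 1) we minimise over 2 possible intermediate vertex sequences; the minimum is 14, attained along the walk 0 → 0 → 1.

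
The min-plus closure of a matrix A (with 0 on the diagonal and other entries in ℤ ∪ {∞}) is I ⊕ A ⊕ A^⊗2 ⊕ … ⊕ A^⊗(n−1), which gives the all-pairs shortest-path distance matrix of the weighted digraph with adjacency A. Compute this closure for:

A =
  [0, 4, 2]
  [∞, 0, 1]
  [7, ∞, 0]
Closure =
  [0, 4, 2]
  [8, 0, 1]
  [7, 11, 0]

This is the Floyd-Warshall all-pairs shortest-path computation. For each intermediate vertex k = 0, 1, …, 2, update dist[i][j] ← min(dist[i][j], dist[i][k] + dist[k][j]). The final matrix gives, for each (i, j), the minimum total weight of any directed path from i to j (possibly empty when i = j).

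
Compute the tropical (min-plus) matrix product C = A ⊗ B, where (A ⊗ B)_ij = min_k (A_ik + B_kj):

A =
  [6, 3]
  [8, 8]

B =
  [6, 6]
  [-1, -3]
A ⊗ B =
  [2, 0]
  [7, 5]

Apply the min-plus product entry-by-entry:
  C[0][0] = min over k of (A[0][0] + B[0][0] = 6 + 6 = 12, A[0][1] + B[1][0] = 3 + -1 = 2) = 2 (attained at k = 1)
  C[0][1] = min over k of (A[0][0] + B[0][1] = 6 + 6 = 12, A[0][1] + B[1][1] = 3 + -3 = 0) = 0 (attained at k = 1)
  C[1][0] = min over k of (A[1][0] + B[0][0] = 8 + 6 = 14, A[1][1] + B[1][0] = 8 + -1 = 7) = 7 (attained at k = 1)
  C[1][1] = min over k of (A[1][0] + B[0][1] = 8 + 6 = 14, A[1][1] + B[1][1] = 8 + -3 = 5) = 5 (attained at k = 1)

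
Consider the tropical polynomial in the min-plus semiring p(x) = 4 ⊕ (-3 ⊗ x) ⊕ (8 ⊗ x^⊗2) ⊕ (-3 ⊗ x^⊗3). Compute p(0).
p(0) = -3

A tropical monomial a ⊗ x^⊗i evaluates to a + i · x. Evaluating each term at x = 0:
  Term 0 contributes 4 + 0 · 0 = 4
  Term 1 contributes -3 + 1 · 0 = -3
  Term 2 contributes 8 + 2 · 0 = 8
  Term 3 contributes -3 + 3 · 0 = -3
p(0) = ⊕ of these = min[4, -3, 8, -3] = -3.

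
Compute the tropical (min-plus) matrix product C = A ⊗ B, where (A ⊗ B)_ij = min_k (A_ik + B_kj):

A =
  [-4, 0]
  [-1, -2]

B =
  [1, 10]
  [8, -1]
A ⊗ B =
  [-3, -1]
  [0, -3]

Apply the min-plus product entry-by-entry:
  C[0][0] = min over k of (A[0][0] + B[0][0] = -4 + 1 = -3, A[0][1] + B[1][0] = 0 + 8 = 8) = -3 (attained at k = 0)
  C[0][1] = min over k of (A[0][0] + B[0][1] = -4 + 10 = 6, A[0][1] + B[1][1] = 0 + -1 = -1) = -1 (attained at k = 1)
  C[1][0] = min over k of (A[1][0] + B[0][0] = -1 + 1 = 0, A[1][1] + B[1][0] = -2 + 8 = 6) = 0 (attained at k = 0)
  C[1][1] = min over k of (A[1][0] + B[0][1] = -1 + 10 = 9, A[1][1] + B[1][1] = -2 + -1 = -3) = -3 (attained at k = 1)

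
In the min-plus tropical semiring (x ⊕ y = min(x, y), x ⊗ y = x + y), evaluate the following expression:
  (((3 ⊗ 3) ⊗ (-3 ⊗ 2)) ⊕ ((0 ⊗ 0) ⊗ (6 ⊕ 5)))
(((3 ⊗ 3) ⊗ (-3 ⊗ 2)) ⊕ ((0 ⊗ 0) ⊗ (6 ⊕ 5))) = 5

Expand innermost to outermost. Recall ⊕ takes the minimum of its arguments and ⊗ takes their sum. Working out the expression (((3 ⊗ 3) ⊗ (-3 ⊗ 2)) ⊕ ((0 ⊗ 0) ⊗ (6 ⊕ 5))) gives 5.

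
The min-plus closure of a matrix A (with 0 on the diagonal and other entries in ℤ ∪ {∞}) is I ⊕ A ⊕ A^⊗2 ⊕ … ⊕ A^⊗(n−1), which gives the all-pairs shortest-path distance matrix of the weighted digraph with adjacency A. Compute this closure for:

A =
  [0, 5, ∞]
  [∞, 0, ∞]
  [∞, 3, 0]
Closure =
  [0, 5, ∞]
  [∞, 0, ∞]
  [∞, 3, 0]

This is the Floyd-Warshall all-pairs shortest-path computation. For each intermediate vertex k = 0, 1, …, 2, update dist[i][j] ← min(dist[i][j], dist[i][k] + dist[k][j]). The final matrix gives, for each (i, j), the minimum total weight of any directed path from i to j (possibly empty when i = j).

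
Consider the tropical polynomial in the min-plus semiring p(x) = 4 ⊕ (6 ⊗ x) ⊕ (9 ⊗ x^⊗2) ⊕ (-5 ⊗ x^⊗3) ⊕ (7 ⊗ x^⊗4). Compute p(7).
p(7) = 4

A tropical monomial a ⊗ x^⊗i evaluates to a + i · x. Evaluating each term at x = 7:
  Term 0 contributes 4 + 0 · 7 = 4
  Term 1 contributes 6 + 1 · 7 = 13
  Term 2 contributes 9 + 2 · 7 = 23
  Term 3 contributes -5 + 3 · 7 = 16
  Term 4 contributes 7 + 4 · 7 = 35
p(7) = ⊕ of these = min[4, 13, 23, 16, 35] = 4.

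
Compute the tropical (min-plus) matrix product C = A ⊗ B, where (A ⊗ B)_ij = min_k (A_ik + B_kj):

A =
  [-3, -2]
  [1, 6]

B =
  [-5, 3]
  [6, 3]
A ⊗ B =
  [-8, 0]
  [-4, 4]

Apply the min-plus product entry-by-entry:
  C[0][0] = min over k of (A[0][0] + B[0][0] = -3 + -5 = -8, A[0][1] + B[1][0] = -2 + 6 = 4) = -8 (attained at k = 0)
  C[0][1] = min over k of (A[0][0] + B[0][1] = -3 + 3 = 0, A[0][1] + B[1][1] = -2 + 3 = 1) = 0 (attained at k = 0)
  C[1][0] = min over k of (A[1][0] + B[0][0] = 1 + -5 = -4, A[1][1] + B[1][0] = 6 + 6 = 12) = -4 (attained at k = 0)
  C[1][1] = min over k of (A[1][0] + B[0][1] = 1 + 3 = 4, A[1][1] + B[1][1] = 6 + 3 = 9) = 4 (attained at k = 0)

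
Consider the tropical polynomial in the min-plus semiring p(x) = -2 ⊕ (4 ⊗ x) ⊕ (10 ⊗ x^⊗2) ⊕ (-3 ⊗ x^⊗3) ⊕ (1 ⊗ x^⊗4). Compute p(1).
p(1) = -2

A tropical monomial a ⊗ x^⊗i evaluates to a + i · x. Evaluating each term at x = 1:
  Term 0 contributes -2 + 0 · 1 = -2
  Term 1 contributes 4 + 1 · 1 = 5
  Term 2 contributes 10 + 2 · 1 = 12
  Term 3 contributes -3 + 3 · 1 = 0
  Term 4 contributes 1 + 4 · 1 = 5
p(1) = ⊕ of these = min[-2, 5, 12, 0, 5] = -2.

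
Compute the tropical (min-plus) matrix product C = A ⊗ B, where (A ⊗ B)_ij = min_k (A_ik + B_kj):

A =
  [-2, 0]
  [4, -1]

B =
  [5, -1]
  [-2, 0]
A ⊗ B =
  [-2, -3]
  [-3, -1]

Apply the min-plus product entry-by-entry:
  C[0][0] = min over k of (A[0][0] + B[0][0] = -2 + 5 = 3, A[0][1] + B[1][0] = 0 + -2 = -2) = -2 (attained at k = 1)
  C[0][1] = min over k of (A[0][0] + B[0][1] = -2 + -1 = -3, A[0][1] + B[1][1] = 0 + 0 = 0) = -3 (attained at k = 0)
  C[1][0] = min over k of (A[1][0] + B[0][0] = 4 + 5 = 9, A[1][1] + B[1][0] = -1 + -2 = -3) = -3 (attained at k = 1)
  C[1][1] = min over k of (A[1][0] + B[0][1] = 4 + -1 = 3, A[1][1] + B[1][1] = -1 + 0 = -1) = -1 (attained at k = 1)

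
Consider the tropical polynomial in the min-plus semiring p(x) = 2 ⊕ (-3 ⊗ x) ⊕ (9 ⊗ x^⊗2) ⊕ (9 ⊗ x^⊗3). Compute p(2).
p(2) = -1

A tropical monomial a ⊗ x^⊗i evaluates to a + i · x. Evaluating each term at x = 2:
  Term 0 contributes 2 + 0 · 2 = 2
  Term 1 contributes -3 + 1 · 2 = -1
  Term 2 contributes 9 + 2 · 2 = 13
  Term 3 contributes 9 + 3 · 2 = 15
p(2) = ⊕ of these = min[2, -1, 13, 15] = -1.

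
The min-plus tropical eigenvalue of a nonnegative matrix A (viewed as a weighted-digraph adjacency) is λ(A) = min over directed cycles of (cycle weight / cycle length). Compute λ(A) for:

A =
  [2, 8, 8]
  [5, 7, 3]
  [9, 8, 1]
λ(A) = 1

Enumerate directed cycles and compute their means (weight / length). Sample:
  cycle 0 → 0: weight = 2, length = 1, mean = 2/1 ≈ 2.000
  cycle 1 → 1: weight = 7, length = 1, mean = 7/1 ≈ 7.000
  cycle 2 → 2: weight = 1, length = 1, mean = 1/1 ≈ 1.000
  cycle 0 → 1 → 0: weight = 13, length = 2, mean = 13/2 ≈ 6.500
  cycle 0 → 2 → 0: weight = 17, length = 2, mean = 17/2 ≈ 8.500
  cycle 1 → 0 → 1: weight = 13, length = 2, mean = 13/2 ≈ 6.500
Minimum mean = 1.000, attained e.g. along the cycle 2 → 2 with weight 1 and length 1. So λ(A) = 1/1 = 1.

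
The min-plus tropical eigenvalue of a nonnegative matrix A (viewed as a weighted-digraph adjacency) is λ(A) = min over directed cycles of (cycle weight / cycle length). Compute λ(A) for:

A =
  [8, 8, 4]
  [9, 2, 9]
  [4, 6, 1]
λ(A) = 1

Enumerate directed cycles and compute their means (weight / length). Sample:
  cycle 0 → 0: weight = 8, length = 1, mean = 8/1 ≈ 8.000
  cycle 1 → 1: weight = 2, length = 1, mean = 2/1 ≈ 2.000
  cycle 2 → 2: weight = 1, length = 1, mean = 1/1 ≈ 1.000
  cycle 0 → 1 → 0: weight = 17, length = 2, mean = 17/2 ≈ 8.500
  cycle 0 → 2 → 0: weight = 8, length = 2, mean = 8/2 ≈ 4.000
  cycle 1 → 0 → 1: weight = 17, length = 2, mean = 17/2 ≈ 8.500
Minimum mean = 1.000, attained e.g. along the cycle 2 → 2 with weight 1 and length 1. So λ(A) = 1/1 = 1.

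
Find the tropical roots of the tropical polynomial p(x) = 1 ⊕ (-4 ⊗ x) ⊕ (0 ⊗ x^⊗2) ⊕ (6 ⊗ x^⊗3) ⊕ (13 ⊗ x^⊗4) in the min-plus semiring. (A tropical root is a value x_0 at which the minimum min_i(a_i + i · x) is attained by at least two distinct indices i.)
Roots: {-7, -6, -4, 5}

Each tropical root is a break point of the lower envelope of the lines y = a_i + i · x (there are 5 lines, with slopes 0, 1, ..., 4). Only the lines that attain the minimum somewhere contribute to roots; other lines are dominated. Here the surviving (envelope) indices are i = 4, i = 3, i = 2, i = 1, i = 0.
Intersections between consecutive envelope lines give the roots: for adjacent envelope indices i < j the intersection is x = (a_i − a_j) / (j − i). Reading off the sorted break points: {-7, -6, -4, 5}.
Verification: at each break x_0, at least two indices attain the minimum of min_i(a_i + i · x_0).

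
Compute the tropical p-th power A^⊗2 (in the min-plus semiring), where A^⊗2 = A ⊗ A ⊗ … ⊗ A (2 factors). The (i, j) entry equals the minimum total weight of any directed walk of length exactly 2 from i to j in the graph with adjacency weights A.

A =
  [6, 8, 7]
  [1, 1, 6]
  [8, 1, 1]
A^⊗2 =
  [9, 8, 8]
  [2, 2, 7]
  [2, 2, 2]

Each entry (A^⊗2)_ij equals the minimum over all length-2 walks i = v_0 → v_1 → … → v_2 = j of Σ_t A[v_t][v_{t+1}]. For example, for (i, j) = (0, 2) we minimise over 3 possible intermediate vertex sequences; the minimum is 8, attained along the walk 0 → 2 → 2.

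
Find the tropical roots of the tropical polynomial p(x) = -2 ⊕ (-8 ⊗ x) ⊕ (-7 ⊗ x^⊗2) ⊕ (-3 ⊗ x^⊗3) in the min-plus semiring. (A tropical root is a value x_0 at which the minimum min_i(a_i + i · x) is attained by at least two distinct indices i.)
Roots: {-4, -1, 6}

Each tropical root is a break point of the lower envelope of the lines y = a_i + i · x (there are 4 lines, with slopes 0, 1, ..., 3). Only the lines that attain the minimum somewhere contribute to roots; other lines are dominated. Here the surviving (envelope) indices are i = 3, i = 2, i = 1, i = 0.
Intersections between consecutive envelope lines give the roots: for adjacent envelope indices i < j the intersection is x = (a_i − a_j) / (j − i). Reading off the sorted break points: {-4, -1, 6}.
Verification: at each break x_0, at least two indices attain the minimum of min_i(a_i + i · x_0).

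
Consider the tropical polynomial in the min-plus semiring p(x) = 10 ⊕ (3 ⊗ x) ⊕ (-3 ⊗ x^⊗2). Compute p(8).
p(8) = 10

A tropical monomial a ⊗ x^⊗i evaluates to a + i · x. Evaluating each term at x = 8:
  Term 0 contributes 10 + 0 · 8 = 10
  Term 1 contributes 3 + 1 · 8 = 11
  Term 2 contributes -3 + 2 · 8 = 13
p(8) = ⊕ of these = min[10, 11, 13] = 10.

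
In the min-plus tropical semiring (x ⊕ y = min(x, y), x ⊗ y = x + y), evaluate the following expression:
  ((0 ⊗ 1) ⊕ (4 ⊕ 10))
((0 ⊗ 1) ⊕ (4 ⊕ 10)) = 1

Expand innermost to outermost. Recall ⊕ takes the minimum of its arguments and ⊗ takes their sum. Working out the expression ((0 ⊗ 1) ⊕ (4 ⊕ 10)) gives 1.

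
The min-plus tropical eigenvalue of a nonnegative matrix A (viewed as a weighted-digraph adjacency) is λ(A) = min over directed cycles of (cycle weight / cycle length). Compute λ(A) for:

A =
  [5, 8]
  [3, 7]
λ(A) = 5

Enumerate directed cycles and compute their means (weight / length). Sample:
  cycle 0 → 0: weight = 5, length = 1, mean = 5/1 ≈ 5.000
  cycle 1 → 1: weight = 7, length = 1, mean = 7/1 ≈ 7.000
  cycle 0 → 1 → 0: weight = 11, length = 2, mean = 11/2 ≈ 5.500
  cycle 1 → 0 → 1: weight = 11, length = 2, mean = 11/2 ≈ 5.500
Minimum mean = 5.000, attained e.g. along the cycle 0 → 0 with weight 5 and length 1. So λ(A) = 5/1 = 5.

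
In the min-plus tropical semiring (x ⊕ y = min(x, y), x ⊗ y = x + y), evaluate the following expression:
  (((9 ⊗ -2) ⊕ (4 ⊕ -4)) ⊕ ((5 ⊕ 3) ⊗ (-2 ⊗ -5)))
(((9 ⊗ -2) ⊕ (4 ⊕ -4)) ⊕ ((5 ⊕ 3) ⊗ (-2 ⊗ -5))) = -4

Expand innermost to outermost. Recall ⊕ takes the minimum of its arguments and ⊗ takes their sum. Working out the expression (((9 ⊗ -2) ⊕ (4 ⊕ -4)) ⊕ ((5 ⊕ 3) ⊗ (-2 ⊗ -5))) gives -4.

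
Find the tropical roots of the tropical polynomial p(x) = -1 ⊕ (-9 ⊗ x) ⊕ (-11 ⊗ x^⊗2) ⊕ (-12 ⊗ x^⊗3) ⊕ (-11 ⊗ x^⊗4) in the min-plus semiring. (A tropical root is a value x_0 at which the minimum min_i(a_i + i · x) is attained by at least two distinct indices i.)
Roots: {-1, 1, 2, 8}

Each tropical root is a break point of the lower envelope of the lines y = a_i + i · x (there are 5 lines, with slopes 0, 1, ..., 4). Only the lines that attain the minimum somewhere contribute to roots; other lines are dominated. Here the surviving (envelope) indices are i = 4, i = 3, i = 2, i = 1, i = 0.
Intersections between consecutive envelope lines give the roots: for adjacent envelope indices i < j the intersection is x = (a_i − a_j) / (j − i). Reading off the sorted break points: {-1, 1, 2, 8}.
Verification: at each break x_0, at least two indices attain the minimum of min_i(a_i + i · x_0).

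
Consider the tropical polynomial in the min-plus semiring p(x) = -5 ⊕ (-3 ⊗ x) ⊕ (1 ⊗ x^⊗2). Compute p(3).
p(3) = -5

A tropical monomial a ⊗ x^⊗i evaluates to a + i · x. Evaluating each term at x = 3:
  Term 0 contributes -5 + 0 · 3 = -5
  Term 1 contributes -3 + 1 · 3 = 0
  Term 2 contributes 1 + 2 · 3 = 7
p(3) = ⊕ of these = min[-5, 0, 7] = -5.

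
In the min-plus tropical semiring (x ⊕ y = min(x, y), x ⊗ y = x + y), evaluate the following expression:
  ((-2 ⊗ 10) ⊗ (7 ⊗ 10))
((-2 ⊗ 10) ⊗ (7 ⊗ 10)) = 25

Expand innermost to outermost. Recall ⊕ takes the minimum of its arguments and ⊗ takes their sum. Working out the expression ((-2 ⊗ 10) ⊗ (7 ⊗ 10)) gives 25.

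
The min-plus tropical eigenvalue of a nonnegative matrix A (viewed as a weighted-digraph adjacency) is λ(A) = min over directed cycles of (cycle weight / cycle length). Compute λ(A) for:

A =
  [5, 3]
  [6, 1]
λ(A) = 1

Enumerate directed cycles and compute their means (weight / length). Sample:
  cycle 0 → 0: weight = 5, length = 1, mean = 5/1 ≈ 5.000
  cycle 1 → 1: weight = 1, length = 1, mean = 1/1 ≈ 1.000
  cycle 0 → 1 → 0: weight = 9, length = 2, mean = 9/2 ≈ 4.500
  cycle 1 → 0 → 1: weight = 9, length = 2, mean = 9/2 ≈ 4.500
Minimum mean = 1.000, attained e.g. along the cycle 1 → 1 with weight 1 and length 1. So λ(A) = 1/1 = 1.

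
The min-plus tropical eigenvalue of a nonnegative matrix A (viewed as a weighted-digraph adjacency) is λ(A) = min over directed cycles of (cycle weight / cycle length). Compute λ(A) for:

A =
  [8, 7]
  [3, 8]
λ(A) = 5

Enumerate directed cycles and compute their means (weight / length). Sample:
  cycle 0 → 0: weight = 8, length = 1, mean = 8/1 ≈ 8.000
  cycle 1 → 1: weight = 8, length = 1, mean = 8/1 ≈ 8.000
  cycle 0 → 1 → 0: weight = 10, length = 2, mean = 10/2 ≈ 5.000
  cycle 1 → 0 → 1: weight = 10, length = 2, mean = 10/2 ≈ 5.000
Minimum mean = 5.000, attained e.g. along the cycle 0 → 1 → 0 with weight 10 and length 2. So λ(A) = 10/2 = 5.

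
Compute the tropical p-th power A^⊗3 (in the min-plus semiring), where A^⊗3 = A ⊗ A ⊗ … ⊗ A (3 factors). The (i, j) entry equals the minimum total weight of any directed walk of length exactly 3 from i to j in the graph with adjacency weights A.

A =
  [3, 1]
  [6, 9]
A^⊗3 =
  [9, 7]
  [12, 10]

Each entry (A^⊗3)_ij equals the minimum over all length-3 walks i = v_0 → v_1 → … → v_3 = j of Σ_t A[v_t][v_{t+1}]. For example, for (i, j) = (0, 1) we minimise over 4 possible intermediate vertex sequences; the minimum is 7, attained along the walk 0 → 0 → 0 → 1.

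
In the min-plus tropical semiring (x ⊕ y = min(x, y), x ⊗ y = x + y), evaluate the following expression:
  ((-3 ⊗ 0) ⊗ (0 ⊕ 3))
((-3 ⊗ 0) ⊗ (0 ⊕ 3)) = -3

Expand innermost to outermost. Recall ⊕ takes the minimum of its arguments and ⊗ takes their sum. Working out the expression ((-3 ⊗ 0) ⊗ (0 ⊕ 3)) gives -3.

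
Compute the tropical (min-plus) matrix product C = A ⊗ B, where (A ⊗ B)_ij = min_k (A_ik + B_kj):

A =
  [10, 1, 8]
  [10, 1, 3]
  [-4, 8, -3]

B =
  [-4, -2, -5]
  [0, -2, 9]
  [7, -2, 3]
A ⊗ B =
  [1, -1, 5]
  [1, -1, 5]
  [-8, -6, -9]

Apply the min-plus product entry-by-entry:
  C[0][0] = min over k of (A[0][0] + B[0][0] = 10 + -4 = 6, A[0][1] + B[1][0] = 1 + 0 = 1, A[0][2] + B[2][0] = 8 + 7 = 15) = 1 (attained at k = 1)
  C[0][1] = min over k of (A[0][0] + B[0][1] = 10 + -2 = 8, A[0][1] + B[1][1] = 1 + -2 = -1, A[0][2] + B[2][1] = 8 + -2 = 6) = -1 (attained at k = 1)
  C[0][2] = min over k of (A[0][0] + B[0][2] = 10 + -5 = 5, A[0][1] + B[1][2] = 1 + 9 = 10, A[0][2] + B[2][2] = 8 + 3 = 11) = 5 (attained at k = 0)
  C[1][0] = min over k of (A[1][0] + B[0][0] = 10 + -4 = 6, A[1][1] + B[1][0] = 1 + 0 = 1, A[1][2] + B[2][0] = 3 + 7 = 10) = 1 (attained at k = 1)
  C[1][1] = min over k of (A[1][0] + B[0][1] = 10 + -2 = 8, A[1][1] + B[1][1] = 1 + -2 = -1, A[1][2] + B[2][1] = 3 + -2 = 1) = -1 (attained at k = 1)
  C[1][2] = min over k of (A[1][0] + B[0][2] = 10 + -5 = 5, A[1][1] + B[1][2] = 1 + 9 = 10, A[1][2] + B[2][2] = 3 + 3 = 6) = 5 (attained at k = 0)
  C[2][0] = min over k of (A[2][0] + B[0][0] = -4 + -4 = -8, A[2][1] + B[1][0] = 8 + 0 = 8, A[2][2] + B[2][0] = -3 + 7 = 4) = -8 (attained at k = 0)
  C[2][1] = min over k of (A[2][0] + B[0][1] = -4 + -2 = -6, A[2][1] + B[1][1] = 8 + -2 = 6, A[2][2] + B[2][1] = -3 + -2 = -5) = -6 (attained at k = 0)
  C[2][2] = min over k of (A[2][0] + B[0][2] = -4 + -5 = -9, A[2][1] + B[1][2] = 8 + 9 = 17, A[2][2] + B[2][2] = -3 + 3 = 0) = -9 (attained at k = 0)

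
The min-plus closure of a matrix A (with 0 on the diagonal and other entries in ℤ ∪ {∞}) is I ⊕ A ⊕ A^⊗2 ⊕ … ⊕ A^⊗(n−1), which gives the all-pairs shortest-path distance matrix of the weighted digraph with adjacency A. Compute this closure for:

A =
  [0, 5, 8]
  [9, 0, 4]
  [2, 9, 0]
Closure =
  [0, 5, 8]
  [6, 0, 4]
  [2, 7, 0]

This is the Floyd-Warshall all-pairs shortest-path computation. For each intermediate vertex k = 0, 1, …, 2, update dist[i][j] ← min(dist[i][j], dist[i][k] + dist[k][j]). The final matrix gives, for each (i, j), the minimum total weight of any directed path from i to j (possibly empty when i = j).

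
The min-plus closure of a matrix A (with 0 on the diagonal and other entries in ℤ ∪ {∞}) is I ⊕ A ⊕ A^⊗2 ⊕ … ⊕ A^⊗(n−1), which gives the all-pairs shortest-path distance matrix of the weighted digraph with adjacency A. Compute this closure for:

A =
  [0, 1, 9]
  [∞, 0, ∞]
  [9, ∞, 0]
Closure =
  [0, 1, 9]
  [∞, 0, ∞]
  [9, 10, 0]

This is the Floyd-Warshall all-pairs shortest-path computation. For each intermediate vertex k = 0, 1, …, 2, update dist[i][j] ← min(dist[i][j], dist[i][k] + dist[k][j]). The final matrix gives, for each (i, j), the minimum total weight of any directed path from i to j (possibly empty when i = j).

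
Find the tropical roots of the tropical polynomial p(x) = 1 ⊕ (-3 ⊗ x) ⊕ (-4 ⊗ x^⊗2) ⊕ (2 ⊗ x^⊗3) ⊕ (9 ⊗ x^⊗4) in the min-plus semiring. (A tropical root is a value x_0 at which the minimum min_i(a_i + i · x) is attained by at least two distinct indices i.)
Roots: {-7, -6, 1, 4}

Each tropical root is a break point of the lower envelope of the lines y = a_i + i · x (there are 5 lines, with slopes 0, 1, ..., 4). Only the lines that attain the minimum somewhere contribute to roots; other lines are dominated. Here the surviving (envelope) indices are i = 4, i = 3, i = 2, i = 1, i = 0.
Intersections between consecutive envelope lines give the roots: for adjacent envelope indices i < j the intersection is x = (a_i − a_j) / (j − i). Reading off the sorted break points: {-7, -6, 1, 4}.
Verification: at each break x_0, at least two indices attain the minimum of min_i(a_i + i · x_0).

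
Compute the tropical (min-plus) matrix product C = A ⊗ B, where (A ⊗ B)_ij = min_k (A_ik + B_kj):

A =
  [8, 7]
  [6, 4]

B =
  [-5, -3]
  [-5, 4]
A ⊗ B =
  [2, 5]
  [-1, 3]

Apply the min-plus product entry-by-entry:
  C[0][0] = min over k of (A[0][0] + B[0][0] = 8 + -5 = 3, A[0][1] + B[1][0] = 7 + -5 = 2) = 2 (attained at k = 1)
  C[0][1] = min over k of (A[0][0] + B[0][1] = 8 + -3 = 5, A[0][1] + B[1][1] = 7 + 4 = 11) = 5 (attained at k = 0)
  C[1][0] = min over k of (A[1][0] + B[0][0] = 6 + -5 = 1, A[1][1] + B[1][0] = 4 + -5 = -1) = -1 (attained at k = 1)
  C[1][1] = min over k of (A[1][0] + B[0][1] = 6 + -3 = 3, A[1][1] + B[1][1] = 4 + 4 = 8) = 3 (attained at k = 0)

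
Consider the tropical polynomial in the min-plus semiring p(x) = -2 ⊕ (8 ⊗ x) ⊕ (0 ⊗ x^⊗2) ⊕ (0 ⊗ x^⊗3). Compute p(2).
p(2) = -2

A tropical monomial a ⊗ x^⊗i evaluates to a + i · x. Evaluating each term at x = 2:
  Term 0 contributes -2 + 0 · 2 = -2
  Term 1 contributes 8 + 1 · 2 = 10
  Term 2 contributes 0 + 2 · 2 = 4
  Term 3 contributes 0 + 3 · 2 = 6
p(2) = ⊕ of these = min[-2, 10, 4, 6] = -2.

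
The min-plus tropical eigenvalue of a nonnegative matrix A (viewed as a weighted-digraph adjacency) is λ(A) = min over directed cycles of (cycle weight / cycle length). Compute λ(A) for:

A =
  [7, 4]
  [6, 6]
λ(A) = 5

Enumerate directed cycles and compute their means (weight / length). Sample:
  cycle 0 → 0: weight = 7, length = 1, mean = 7/1 ≈ 7.000
  cycle 1 → 1: weight = 6, length = 1, mean = 6/1 ≈ 6.000
  cycle 0 → 1 → 0: weight = 10, length = 2, mean = 10/2 ≈ 5.000
  cycle 1 → 0 → 1: weight = 10, length = 2, mean = 10/2 ≈ 5.000
Minimum mean = 5.000, attained e.g. along the cycle 0 → 1 → 0 with weight 10 and length 2. So λ(A) = 10/2 = 5.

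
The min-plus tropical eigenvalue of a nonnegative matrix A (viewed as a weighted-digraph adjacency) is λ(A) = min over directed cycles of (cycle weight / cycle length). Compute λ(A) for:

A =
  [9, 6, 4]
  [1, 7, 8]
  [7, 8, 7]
λ(A) = 7/2

Enumerate directed cycles and compute their means (weight / length). Sample:
  cycle 0 → 0: weight = 9, length = 1, mean = 9/1 ≈ 9.000
  cycle 1 → 1: weight = 7, length = 1, mean = 7/1 ≈ 7.000
  cycle 2 → 2: weight = 7, length = 1, mean = 7/1 ≈ 7.000
  cycle 0 → 1 → 0: weight = 7, length = 2, mean = 7/2 ≈ 3.500
  cycle 0 → 2 → 0: weight = 11, length = 2, mean = 11/2 ≈ 5.500
  cycle 1 → 0 → 1: weight = 7, length = 2, mean = 7/2 ≈ 3.500
Minimum mean = 3.500, attained e.g. along the cycle 0 → 1 → 0 with weight 7 and length 2. So λ(A) = 7/2 = 7/2.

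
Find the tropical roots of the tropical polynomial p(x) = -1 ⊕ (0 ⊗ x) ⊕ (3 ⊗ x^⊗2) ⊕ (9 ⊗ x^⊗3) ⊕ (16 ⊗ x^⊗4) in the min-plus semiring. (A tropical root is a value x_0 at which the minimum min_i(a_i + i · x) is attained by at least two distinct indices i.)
Roots: {-7, -6, -3, -1}

Each tropical root is a break point of the lower envelope of the lines y = a_i + i · x (there are 5 lines, with slopes 0, 1, ..., 4). Only the lines that attain the minimum somewhere contribute to roots; other lines are dominated. Here the surviving (envelope) indices are i = 4, i = 3, i = 2, i = 1, i = 0.
Intersections between consecutive envelope lines give the roots: for adjacent envelope indices i < j the intersection is x = (a_i − a_j) / (j − i). Reading off the sorted break points: {-7, -6, -3, -1}.
Verification: at each break x_0, at least two indices attain the minimum of min_i(a_i + i · x_0).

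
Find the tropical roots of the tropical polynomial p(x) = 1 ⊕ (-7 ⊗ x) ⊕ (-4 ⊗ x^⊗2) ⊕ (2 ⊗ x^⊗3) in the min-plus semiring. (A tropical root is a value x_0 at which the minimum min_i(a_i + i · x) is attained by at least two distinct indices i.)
Roots: {-6, -3, 8}

Each tropical root is a break point of the lower envelope of the lines y = a_i + i · x (there are 4 lines, with slopes 0, 1, ..., 3). Only the lines that attain the minimum somewhere contribute to roots; other lines are dominated. Here the surviving (envelope) indices are i = 3, i = 2, i = 1, i = 0.
Intersections between consecutive envelope lines give the roots: for adjacent envelope indices i < j the intersection is x = (a_i − a_j) / (j − i). Reading off the sorted break points: {-6, -3, 8}.
Verification: at each break x_0, at least two indices attain the minimum of min_i(a_i + i · x_0).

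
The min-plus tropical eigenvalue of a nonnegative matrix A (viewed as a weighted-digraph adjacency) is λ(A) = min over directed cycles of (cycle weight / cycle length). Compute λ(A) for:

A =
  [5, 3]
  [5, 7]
λ(A) = 4

Enumerate directed cycles and compute their means (weight / length). Sample:
  cycle 0 → 0: weight = 5, length = 1, mean = 5/1 ≈ 5.000
  cycle 1 → 1: weight = 7, length = 1, mean = 7/1 ≈ 7.000
  cycle 0 → 1 → 0: weight = 8, length = 2, mean = 8/2 ≈ 4.000
  cycle 1 → 0 → 1: weight = 8, length = 2, mean = 8/2 ≈ 4.000
Minimum mean = 4.000, attained e.g. along the cycle 0 → 1 → 0 with weight 8 and length 2. So λ(A) = 8/2 = 4.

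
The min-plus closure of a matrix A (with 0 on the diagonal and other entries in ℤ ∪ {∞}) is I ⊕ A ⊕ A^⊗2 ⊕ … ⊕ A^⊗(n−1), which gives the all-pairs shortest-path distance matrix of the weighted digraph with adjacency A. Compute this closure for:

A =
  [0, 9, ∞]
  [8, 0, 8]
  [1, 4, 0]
Closure =
  [0, 9, 17]
  [8, 0, 8]
  [1, 4, 0]

This is the Floyd-Warshall all-pairs shortest-path computation. For each intermediate vertex k = 0, 1, …, 2, update dist[i][j] ← min(dist[i][j], dist[i][k] + dist[k][j]). The final matrix gives, for each (i, j), the minimum total weight of any directed path from i to j (possibly empty when i = j).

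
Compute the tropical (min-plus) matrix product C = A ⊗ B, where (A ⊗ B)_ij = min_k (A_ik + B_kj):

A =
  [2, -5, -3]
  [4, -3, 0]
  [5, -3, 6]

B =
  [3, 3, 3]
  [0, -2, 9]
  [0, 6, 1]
A ⊗ B =
  [-5, -7, -2]
  [-3, -5, 1]
  [-3, -5, 6]

Apply the min-plus product entry-by-entry:
  C[0][0] = min over k of (A[0][0] + B[0][0] = 2 + 3 = 5, A[0][1] + B[1][0] = -5 + 0 = -5, A[0][2] + B[2][0] = -3 + 0 = -3) = -5 (attained at k = 1)
  C[0][1] = min over k of (A[0][0] + B[0][1] = 2 + 3 = 5, A[0][1] + B[1][1] = -5 + -2 = -7, A[0][2] + B[2][1] = -3 + 6 = 3) = -7 (attained at k = 1)
  C[0][2] = min over k of (A[0][0] + B[0][2] = 2 + 3 = 5, A[0][1] + B[1][2] = -5 + 9 = 4, A[0][2] + B[2][2] = -3 + 1 = -2) = -2 (attained at k = 2)
  C[1][0] = min over k of (A[1][0] + B[0][0] = 4 + 3 = 7, A[1][1] + B[1][0] = -3 + 0 = -3, A[1][2] + B[2][0] = 0 + 0 = 0) = -3 (attained at k = 1)
  C[1][1] = min over k of (A[1][0] + B[0][1] = 4 + 3 = 7, A[1][1] + B[1][1] = -3 + -2 = -5, A[1][2] + B[2][1] = 0 + 6 = 6) = -5 (attained at k = 1)
  C[1][2] = min over k of (A[1][0] + B[0][2] = 4 + 3 = 7, A[1][1] + B[1][2] = -3 + 9 = 6, A[1][2] + B[2][2] = 0 + 1 = 1) = 1 (attained at k = 2)
  C[2][0] = min over k of (A[2][0] + B[0][0] = 5 + 3 = 8, A[2][1] + B[1][0] = -3 + 0 = -3, A[2][2] + B[2][0] = 6 + 0 = 6) = -3 (attained at k = 1)
  C[2][1] = min over k of (A[2][0] + B[0][1] = 5 + 3 = 8, A[2][1] + B[1][1] = -3 + -2 = -5, A[2][2] + B[2][1] = 6 + 6 = 12) = -5 (attained at k = 1)
  C[2][2] = min over k of (A[2][0] + B[0][2] = 5 + 3 = 8, A[2][1] + B[1][2] = -3 + 9 = 6, A[2][2] + B[2][2] = 6 + 1 = 7) = 6 (attained at k = 1)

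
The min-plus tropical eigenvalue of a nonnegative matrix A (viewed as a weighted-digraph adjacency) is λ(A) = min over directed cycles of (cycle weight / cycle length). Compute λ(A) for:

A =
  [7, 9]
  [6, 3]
λ(A) = 3

Enumerate directed cycles and compute their means (weight / length). Sample:
  cycle 0 → 0: weight = 7, length = 1, mean = 7/1 ≈ 7.000
  cycle 1 → 1: weight = 3, length = 1, mean = 3/1 ≈ 3.000
  cycle 0 → 1 → 0: weight = 15, length = 2, mean = 15/2 ≈ 7.500
  cycle 1 → 0 → 1: weight = 15, length = 2, mean = 15/2 ≈ 7.500
Minimum mean = 3.000, attained e.g. along the cycle 1 → 1 with weight 3 and length 1. So λ(A) = 3/1 = 3.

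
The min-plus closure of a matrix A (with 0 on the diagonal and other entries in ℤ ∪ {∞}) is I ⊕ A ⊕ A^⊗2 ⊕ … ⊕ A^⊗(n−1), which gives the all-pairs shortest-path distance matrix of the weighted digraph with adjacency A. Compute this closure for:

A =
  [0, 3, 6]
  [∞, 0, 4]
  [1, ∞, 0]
Closure =
  [0, 3, 6]
  [5, 0, 4]
  [1, 4, 0]

This is the Floyd-Warshall all-pairs shortest-path computation. For each intermediate vertex k = 0, 1, …, 2, update dist[i][j] ← min(dist[i][j], dist[i][k] + dist[k][j]). The final matrix gives, for each (i, j), the minimum total weight of any directed path from i to j (possibly empty when i = j).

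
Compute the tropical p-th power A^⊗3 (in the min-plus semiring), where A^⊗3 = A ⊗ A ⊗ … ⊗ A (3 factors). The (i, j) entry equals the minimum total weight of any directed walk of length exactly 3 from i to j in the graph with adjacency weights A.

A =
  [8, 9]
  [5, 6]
A^⊗3 =
  [20, 21]
  [17, 18]

Each entry (A^⊗3)_ij equals the minimum over all length-3 walks i = v_0 → v_1 → … → v_3 = j of Σ_t A[v_t][v_{t+1}]. For example, for (i, j) = (0, 1) we minimise over 4 possible intermediate vertex sequences; the minimum is 21, attained along the walk 0 → 1 → 1 → 1.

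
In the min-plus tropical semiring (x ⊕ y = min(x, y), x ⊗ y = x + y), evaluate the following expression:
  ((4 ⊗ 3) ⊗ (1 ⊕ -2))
((4 ⊗ 3) ⊗ (1 ⊕ -2)) = 5

Expand innermost to outermost. Recall ⊕ takes the minimum of its arguments and ⊗ takes their sum. Working out the expression ((4 ⊗ 3) ⊗ (1 ⊕ -2)) gives 5.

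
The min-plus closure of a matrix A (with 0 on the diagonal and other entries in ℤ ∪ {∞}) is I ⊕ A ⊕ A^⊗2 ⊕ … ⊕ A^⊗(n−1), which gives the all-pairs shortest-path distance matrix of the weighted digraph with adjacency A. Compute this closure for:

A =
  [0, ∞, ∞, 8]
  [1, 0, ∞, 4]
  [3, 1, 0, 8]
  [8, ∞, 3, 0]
Closure =
  [0, 12, 11, 8]
  [1, 0, 7, 4]
  [2, 1, 0, 5]
  [5, 4, 3, 0]

This is the Floyd-Warshall all-pairs shortest-path computation. For each intermediate vertex k = 0, 1, …, 3, update dist[i][j] ← min(dist[i][j], dist[i][k] + dist[k][j]). The final matrix gives, for each (i, j), the minimum total weight of any directed path from i to j (possibly empty when i = j).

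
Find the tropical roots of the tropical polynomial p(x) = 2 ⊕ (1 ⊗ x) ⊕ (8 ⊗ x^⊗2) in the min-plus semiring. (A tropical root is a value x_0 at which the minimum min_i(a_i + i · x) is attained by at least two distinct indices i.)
Roots: {-7, 1}

Each tropical root is a break point of the lower envelope of the lines y = a_i + i · x (there are 3 lines, with slopes 0, 1, ..., 2). Only the lines that attain the minimum somewhere contribute to roots; other lines are dominated. Here the surviving (envelope) indices are i = 2, i = 1, i = 0.
Intersections between consecutive envelope lines give the roots: for adjacent envelope indices i < j the intersection is x = (a_i − a_j) / (j − i). Reading off the sorted break points: {-7, 1}.
Verification: at each break x_0, at least two indices attain the minimum of min_i(a_i + i · x_0).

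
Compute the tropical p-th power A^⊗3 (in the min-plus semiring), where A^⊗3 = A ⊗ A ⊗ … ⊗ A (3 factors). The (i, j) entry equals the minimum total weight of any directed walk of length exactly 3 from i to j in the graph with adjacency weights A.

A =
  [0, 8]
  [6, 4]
A^⊗3 =
  [0, 8]
  [6, 12]

Each entry (A^⊗3)_ij equals the minimum over all length-3 walks i = v_0 → v_1 → … → v_3 = j of Σ_t A[v_t][v_{t+1}]. For example, for (i, j) = (0, 1) we minimise over 4 possible intermediate vertex sequences; the minimum is 8, attained along the walk 0 → 0 → 0 → 1.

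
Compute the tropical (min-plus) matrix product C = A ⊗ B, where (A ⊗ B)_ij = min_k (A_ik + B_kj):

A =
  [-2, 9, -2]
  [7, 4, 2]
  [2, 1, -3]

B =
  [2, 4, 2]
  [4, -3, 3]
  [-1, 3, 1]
A ⊗ B =
  [-3, 1, -1]
  [1, 1, 3]
  [-4, -2, -2]

Apply the min-plus product entry-by-entry:
  C[0][0] = min over k of (A[0][0] + B[0][0] = -2 + 2 = 0, A[0][1] + B[1][0] = 9 + 4 = 13, A[0][2] + B[2][0] = -2 + -1 = -3) = -3 (attained at k = 2)
  C[0][1] = min over k of (A[0][0] + B[0][1] = -2 + 4 = 2, A[0][1] + B[1][1] = 9 + -3 = 6, A[0][2] + B[2][1] = -2 + 3 = 1) = 1 (attained at k = 2)
  C[0][2] = min over k of (A[0][0] + B[0][2] = -2 + 2 = 0, A[0][1] + B[1][2] = 9 + 3 = 12, A[0][2] + B[2][2] = -2 + 1 = -1) = -1 (attained at k = 2)
  C[1][0] = min over k of (A[1][0] + B[0][0] = 7 + 2 = 9, A[1][1] + B[1][0] = 4 + 4 = 8, A[1][2] + B[2][0] = 2 + -1 = 1) = 1 (attained at k = 2)
  C[1][1] = min over k of (A[1][0] + B[0][1] = 7 + 4 = 11, A[1][1] + B[1][1] = 4 + -3 = 1, A[1][2] + B[2][1] = 2 + 3 = 5) = 1 (attained at k = 1)
  C[1][2] = min over k of (A[1][0] + B[0][2] = 7 + 2 = 9, A[1][1] + B[1][2] = 4 + 3 = 7, A[1][2] + B[2][2] = 2 + 1 = 3) = 3 (attained at k = 2)
  C[2][0] = min over k of (A[2][0] + B[0][0] = 2 + 2 = 4, A[2][1] + B[1][0] = 1 + 4 = 5, A[2][2] + B[2][0] = -3 + -1 = -4) = -4 (attained at k = 2)
  C[2][1] = min over k of (A[2][0] + B[0][1] = 2 + 4 = 6, A[2][1] + B[1][1] = 1 + -3 = -2, A[2][2] + B[2][1] = -3 + 3 = 0) = -2 (attained at k = 1)
  C[2][2] = min over k of (A[2][0] + B[0][2] = 2 + 2 = 4, A[2][1] + B[1][2] = 1 + 3 = 4, A[2][2] + B[2][2] = -3 + 1 = -2) = -2 (attained at k = 2)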